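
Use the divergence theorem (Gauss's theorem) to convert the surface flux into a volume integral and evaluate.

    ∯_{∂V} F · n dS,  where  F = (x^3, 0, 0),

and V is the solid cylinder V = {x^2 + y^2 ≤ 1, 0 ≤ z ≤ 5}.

By the divergence theorem,

    ∯_{∂V} F · n dS = ∭_V (∇ · F) dV.

Compute the divergence:
    ∇ · F = ∂F_x/∂x + ∂F_y/∂y + ∂F_z/∂z = 3x^2 + 0 + 0 = 3x^2.

In cylindrical coordinates, x = r cos(θ), y = r sin(θ), z = z, dV = r dr dθ dz, with 0 ≤ r ≤ 1, 0 ≤ θ ≤ 2π, 0 ≤ z ≤ 5.

The integrand, after substitution and multiplying by the volume element, becomes (3r^2cos(θ)^2) · r, so

    ∭_V (∇·F) dV = ∫_0^{2π} ∫_0^{1} ∫_0^{5} (3r^2cos(θ)^2) · r dz dr dθ.

Inner (z from 0 to 5): 15r^3cos(θ)^2.
Middle (r from 0 to 1): 15cos(θ)^2/4.
Outer (θ from 0 to 2π): 15π/4.

Therefore ∯_{∂V} F · n dS = 15π/4.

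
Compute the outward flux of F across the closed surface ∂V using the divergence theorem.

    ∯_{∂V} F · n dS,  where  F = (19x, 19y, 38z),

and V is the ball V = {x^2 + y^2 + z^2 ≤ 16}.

By the divergence theorem,

    ∯_{∂V} F · n dS = ∭_V (∇ · F) dV.

Compute the divergence:
    ∇ · F = ∂F_x/∂x + ∂F_y/∂y + ∂F_z/∂z = 19 + 19 + 38 = 76.

In spherical coordinates, x = ρ sin(φ) cos(θ), y = ρ sin(φ) sin(θ), z = ρ cos(φ), dV = ρ^2 sin(φ) dρ dφ dθ, with 0 ≤ ρ ≤ 4, 0 ≤ φ ≤ π, 0 ≤ θ ≤ 2π.

The integrand, after substitution and multiplying by the volume element, becomes (76) · ρ^2 sin(φ), so

    ∭_V (∇·F) dV = ∫_0^{2π} ∫_0^{π} ∫_0^{4} (76) · ρ^2 sin(φ) dρ dφ dθ.

Inner (ρ from 0 to 4): 4864sin(φ)/3.
Middle (φ from 0 to π): 9728/3.
Outer (θ from 0 to 2π): 19456π/3.

Therefore ∯_{∂V} F · n dS = 19456π/3.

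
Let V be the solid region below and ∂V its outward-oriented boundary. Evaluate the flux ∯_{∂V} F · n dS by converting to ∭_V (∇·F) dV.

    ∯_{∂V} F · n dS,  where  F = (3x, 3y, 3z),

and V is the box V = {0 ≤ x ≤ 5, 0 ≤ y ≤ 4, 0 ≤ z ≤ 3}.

By the divergence theorem,

    ∯_{∂V} F · n dS = ∭_V (∇ · F) dV.

Compute the divergence:
    ∇ · F = ∂F_x/∂x + ∂F_y/∂y + ∂F_z/∂z = 3 + 3 + 3 = 9.

V is a rectangular box, so dV = dx dy dz with 0 ≤ x ≤ 5, 0 ≤ y ≤ 4, 0 ≤ z ≤ 3.

Integrate (9) over V as an iterated integral:

    ∭_V (∇·F) dV = ∫_0^{5} ∫_0^{4} ∫_0^{3} (9) dz dy dx.

Inner (z from 0 to 3): 27.
Middle (y from 0 to 4): 108.
Outer (x from 0 to 5): 540.

Therefore ∯_{∂V} F · n dS = 540.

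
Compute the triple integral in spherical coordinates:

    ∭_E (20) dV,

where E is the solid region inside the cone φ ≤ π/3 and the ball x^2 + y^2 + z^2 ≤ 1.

In spherical coordinates, x = ρ sin(φ) cos(θ), y = ρ sin(φ) sin(θ), z = ρ cos(φ), and dV = ρ^2 sin(φ) dρ dφ dθ.

The integrand becomes 20, so

    ∭_E (20) dV = ∫_{0}^{2π} ∫_{0}^{π/3} ∫_{0}^{1} (20) · ρ^2 sin(φ) dρ dφ dθ.

Inner (ρ): 20sin(φ)/3.
Middle (φ): 10/3.
Outer (θ): 20π/3.

Therefore the triple integral equals 20π/3.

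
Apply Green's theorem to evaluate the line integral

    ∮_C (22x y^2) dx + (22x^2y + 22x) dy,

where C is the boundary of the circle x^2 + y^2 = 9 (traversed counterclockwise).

Green's theorem converts the closed line integral into a double integral over the enclosed region D:

    ∮_C P dx + Q dy = ∬_D (∂Q/∂x - ∂P/∂y) dA.

Here P = 22x y^2, Q = 22x^2y + 22x, so

    ∂Q/∂x = 44x y + 22,    ∂P/∂y = 44x y,
    ∂Q/∂x - ∂P/∂y = 22.

D is the region x^2 + y^2 ≤ 9. Evaluating the double integral:

In polar coordinates (x = r cos θ, y = r sin θ, dA = r dr dθ) the integrand becomes 22, so

    ∬_D (22) dA = ∫_0^{2π} ∫_0^{3} (22) · r dr dθ.

Inner (r from 0 to 3): 99.
Outer (θ from 0 to 2π): 198π.

Therefore ∮_C P dx + Q dy = 198π.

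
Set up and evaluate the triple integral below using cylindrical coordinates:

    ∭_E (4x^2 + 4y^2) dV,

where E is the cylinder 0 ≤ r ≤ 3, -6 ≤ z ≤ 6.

In cylindrical coordinates, x = r cos(θ), y = r sin(θ), z = z, and dV = r dr dθ dz.

The integrand becomes 4r^2, so

    ∭_E (4x^2 + 4y^2) dV = ∫_{0}^{2π} ∫_{0}^{3} ∫_{-6}^{6} (4r^2) · r dz dr dθ.

Inner (z): 48r^3.
Middle (r from 0 to 3): 972.
Outer (θ): 1944π.

Therefore the triple integral equals 1944π.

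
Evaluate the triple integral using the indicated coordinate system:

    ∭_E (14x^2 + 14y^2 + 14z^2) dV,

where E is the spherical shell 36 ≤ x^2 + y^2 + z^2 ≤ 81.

In spherical coordinates, x = ρ sin(φ) cos(θ), y = ρ sin(φ) sin(θ), z = ρ cos(φ), and dV = ρ^2 sin(φ) dρ dφ dθ.

The integrand becomes 14ρ^2, so

    ∭_E (14x^2 + 14y^2 + 14z^2) dV = ∫_{0}^{2π} ∫_{0}^{π} ∫_{6}^{9} (14ρ^2) · ρ^2 sin(φ) dρ dφ dθ.

Inner (ρ): 717822sin(φ)/5.
Middle (φ): 1435644/5.
Outer (θ): 2871288π/5.

Therefore the triple integral equals 2871288π/5.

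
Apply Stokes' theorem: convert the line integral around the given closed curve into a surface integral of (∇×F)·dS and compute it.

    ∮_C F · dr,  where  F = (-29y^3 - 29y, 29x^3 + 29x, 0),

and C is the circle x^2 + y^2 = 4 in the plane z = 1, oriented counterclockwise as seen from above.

Let S be the flat disk x^2 + y^2 ≤ 4 in the plane z = 1, with upward unit normal n̂ = ẑ. By Stokes' theorem,

    ∮_C F · dr = ∬_S (∇ × F) · n̂ dS = ∬_D (curl F)_z dA,

where D is the disk x^2 + y^2 ≤ 4.

Compute the curl of F = (-29y^3 - 29y, 29x^3 + 29x, 0):
    (∇ × F)_x = ∂F_z/∂y - ∂F_y/∂z = 0,
    (∇ × F)_y = ∂F_x/∂z - ∂F_z/∂x = 0,
    (∇ × F)_z = ∂F_y/∂x - ∂F_x/∂y = 87x^2 + 87y^2 + 58.

On z = 1, (curl F)_z = 87x^2 + 87y^2 + 58.

Convert to polar (x = r cos θ, y = r sin θ, dA = r dr dθ); the integrand becomes 87r^2 + 58, so

    ∬_D (curl F)_z dA = ∫_0^{2π} ∫_0^{2} (87r^2 + 58) · r dr dθ.

Inner (r from 0 to 2): 464.
Outer (θ from 0 to 2π): 928π.

Therefore ∮_C F · dr = 928π.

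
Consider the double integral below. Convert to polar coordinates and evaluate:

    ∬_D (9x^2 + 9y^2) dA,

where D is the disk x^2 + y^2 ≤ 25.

The region D is 0 ≤ r ≤ 5, 0 ≤ θ ≤ 2π in polar coordinates, where x = r cos(θ), y = r sin(θ), and dA = r dr dθ.

Under the substitution, the integrand becomes 9r^2, so

    ∬_D (9x^2 + 9y^2) dA = ∫_{0}^{2π} ∫_{0}^{5} (9r^2) · r dr dθ.

Inner integral (in r): ∫_{0}^{5} (9r^2) · r dr = 5625/4.

Outer integral (in θ): ∫_{0}^{2π} (5625/4) dθ = 5625π/2.

Therefore ∬_D (9x^2 + 9y^2) dA = 5625π/2.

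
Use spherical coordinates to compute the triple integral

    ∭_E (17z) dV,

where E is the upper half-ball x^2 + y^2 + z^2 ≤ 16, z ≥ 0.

In spherical coordinates, x = ρ sin(φ) cos(θ), y = ρ sin(φ) sin(θ), z = ρ cos(φ), and dV = ρ^2 sin(φ) dρ dφ dθ.

The integrand becomes 17ρ cos(φ), so

    ∭_E (17z) dV = ∫_{0}^{2π} ∫_{0}^{π/2} ∫_{0}^{4} (17ρ cos(φ)) · ρ^2 sin(φ) dρ dφ dθ.

Inner (ρ): 544sin(2φ).
Middle (φ): 544.
Outer (θ): 1088π.

Therefore the triple integral equals 1088π.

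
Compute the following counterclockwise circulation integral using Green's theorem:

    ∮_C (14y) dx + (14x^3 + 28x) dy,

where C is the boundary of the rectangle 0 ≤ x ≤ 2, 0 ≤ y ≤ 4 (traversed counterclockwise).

Green's theorem converts the closed line integral into a double integral over the enclosed region D:

    ∮_C P dx + Q dy = ∬_D (∂Q/∂x - ∂P/∂y) dA.

Here P = 14y, Q = 14x^3 + 28x, so

    ∂Q/∂x = 42x^2 + 28,    ∂P/∂y = 14,
    ∂Q/∂x - ∂P/∂y = 42x^2 + 14.

D is the region 0 ≤ x ≤ 2, 0 ≤ y ≤ 4. Evaluating the double integral:

    ∬_D (42x^2 + 14) dA = ∫_0^{2} ∫_0^{4} (42x^2 + 14) dy dx.

Inner (y from 0 to 4): 168x^2 + 56.
Outer (x from 0 to 2): 560.

Therefore ∮_C P dx + Q dy = 560.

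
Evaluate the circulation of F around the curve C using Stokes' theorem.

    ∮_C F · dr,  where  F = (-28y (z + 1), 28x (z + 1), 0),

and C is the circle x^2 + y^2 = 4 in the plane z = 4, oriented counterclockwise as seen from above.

Let S be the flat disk x^2 + y^2 ≤ 4 in the plane z = 4, with upward unit normal n̂ = ẑ. By Stokes' theorem,

    ∮_C F · dr = ∬_S (∇ × F) · n̂ dS = ∬_D (curl F)_z dA,

where D is the disk x^2 + y^2 ≤ 4.

Compute the curl of F = (-28y (z + 1), 28x (z + 1), 0):
    (∇ × F)_x = ∂F_z/∂y - ∂F_y/∂z = -28x,
    (∇ × F)_y = ∂F_x/∂z - ∂F_z/∂x = -28y,
    (∇ × F)_z = ∂F_y/∂x - ∂F_x/∂y = 56z + 56.

On z = 4, (curl F)_z = 280.

Convert to polar (x = r cos θ, y = r sin θ, dA = r dr dθ); the integrand becomes 280, so

    ∬_D (curl F)_z dA = ∫_0^{2π} ∫_0^{2} (280) · r dr dθ.

Inner (r from 0 to 2): 560.
Outer (θ from 0 to 2π): 1120π.

Therefore ∮_C F · dr = 1120π.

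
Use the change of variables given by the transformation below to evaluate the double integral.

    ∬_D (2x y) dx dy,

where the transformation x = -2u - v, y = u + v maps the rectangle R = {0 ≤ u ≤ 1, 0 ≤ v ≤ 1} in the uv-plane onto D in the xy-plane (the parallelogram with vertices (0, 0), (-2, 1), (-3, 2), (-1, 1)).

Compute the Jacobian determinant of (x, y) with respect to (u, v):

    ∂(x,y)/∂(u,v) = | -2  -1 | = (-2)(1) - (-1)(1) = -1.
                   | 1  1 |

Its absolute value is |J| = 1 (the area scaling factor).

Substituting x = -2u - v, y = u + v into the integrand,

    2x y → -4u^2 - 6u v - 2v^2,

so the integral becomes

    ∬_R (-4u^2 - 6u v - 2v^2) · |J| du dv = ∫_0^1 ∫_0^1 (-4u^2 - 6u v - 2v^2) dv du.

Inner (v): -4u^2 - 3u - 2/3.
Outer (u): -7/2.

Therefore ∬_D (2x y) dx dy = -7/2.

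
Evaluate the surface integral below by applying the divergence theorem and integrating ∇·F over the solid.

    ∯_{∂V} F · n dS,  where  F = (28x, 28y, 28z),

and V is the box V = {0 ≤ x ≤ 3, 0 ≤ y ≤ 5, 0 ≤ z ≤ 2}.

By the divergence theorem,

    ∯_{∂V} F · n dS = ∭_V (∇ · F) dV.

Compute the divergence:
    ∇ · F = ∂F_x/∂x + ∂F_y/∂y + ∂F_z/∂z = 28 + 28 + 28 = 84.

V is a rectangular box, so dV = dx dy dz with 0 ≤ x ≤ 3, 0 ≤ y ≤ 5, 0 ≤ z ≤ 2.

Integrate (84) over V as an iterated integral:

    ∭_V (∇·F) dV = ∫_0^{3} ∫_0^{5} ∫_0^{2} (84) dz dy dx.

Inner (z from 0 to 2): 168.
Middle (y from 0 to 5): 840.
Outer (x from 0 to 3): 2520.

Therefore ∯_{∂V} F · n dS = 2520.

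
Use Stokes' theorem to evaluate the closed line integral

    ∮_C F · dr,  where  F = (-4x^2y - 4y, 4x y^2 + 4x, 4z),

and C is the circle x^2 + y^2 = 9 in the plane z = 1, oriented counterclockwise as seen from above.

Let S be the flat disk x^2 + y^2 ≤ 9 in the plane z = 1, with upward unit normal n̂ = ẑ. By Stokes' theorem,

    ∮_C F · dr = ∬_S (∇ × F) · n̂ dS = ∬_D (curl F)_z dA,

where D is the disk x^2 + y^2 ≤ 9.

Compute the curl of F = (-4x^2y - 4y, 4x y^2 + 4x, 4z):
    (∇ × F)_x = ∂F_z/∂y - ∂F_y/∂z = 0,
    (∇ × F)_y = ∂F_x/∂z - ∂F_z/∂x = 0,
    (∇ × F)_z = ∂F_y/∂x - ∂F_x/∂y = 4x^2 + 4y^2 + 8.

On z = 1, (curl F)_z = 4x^2 + 4y^2 + 8.

Convert to polar (x = r cos θ, y = r sin θ, dA = r dr dθ); the integrand becomes 4r^2 + 8, so

    ∬_D (curl F)_z dA = ∫_0^{2π} ∫_0^{3} (4r^2 + 8) · r dr dθ.

Inner (r from 0 to 3): 117.
Outer (θ from 0 to 2π): 234π.

Therefore ∮_C F · dr = 234π.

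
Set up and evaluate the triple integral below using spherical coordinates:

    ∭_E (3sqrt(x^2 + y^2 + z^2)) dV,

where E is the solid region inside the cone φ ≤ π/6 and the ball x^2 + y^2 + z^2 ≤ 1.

In spherical coordinates, x = ρ sin(φ) cos(θ), y = ρ sin(φ) sin(θ), z = ρ cos(φ), and dV = ρ^2 sin(φ) dρ dφ dθ.

The integrand becomes 3ρ, so

    ∭_E (3sqrt(x^2 + y^2 + z^2)) dV = ∫_{0}^{2π} ∫_{0}^{π/6} ∫_{0}^{1} (3ρ) · ρ^2 sin(φ) dρ dφ dθ.

Inner (ρ): 3sin(φ)/4.
Middle (φ): 3/4 - 3sqrt(3)/8.
Outer (θ): 3π (2 - sqrt(3))/4.

Therefore the triple integral equals 3π (2 - sqrt(3))/4.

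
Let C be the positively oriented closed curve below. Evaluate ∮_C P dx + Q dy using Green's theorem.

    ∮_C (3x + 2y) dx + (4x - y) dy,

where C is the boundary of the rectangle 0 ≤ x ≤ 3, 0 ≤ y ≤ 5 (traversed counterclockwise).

Green's theorem converts the closed line integral into a double integral over the enclosed region D:

    ∮_C P dx + Q dy = ∬_D (∂Q/∂x - ∂P/∂y) dA.

Here P = 3x + 2y, Q = 4x - y, so

    ∂Q/∂x = 4,    ∂P/∂y = 2,
    ∂Q/∂x - ∂P/∂y = 2.

D is the region 0 ≤ x ≤ 3, 0 ≤ y ≤ 5. Evaluating the double integral:

    ∬_D (2) dA = ∫_0^{3} ∫_0^{5} (2) dy dx.

Inner (y from 0 to 5): 10.
Outer (x from 0 to 3): 30.

Therefore ∮_C P dx + Q dy = 30.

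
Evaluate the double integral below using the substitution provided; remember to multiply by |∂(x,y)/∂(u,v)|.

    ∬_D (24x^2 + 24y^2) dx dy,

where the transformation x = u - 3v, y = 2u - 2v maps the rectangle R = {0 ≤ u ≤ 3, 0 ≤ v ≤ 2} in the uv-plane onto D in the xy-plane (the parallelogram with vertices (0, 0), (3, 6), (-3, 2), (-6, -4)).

Compute the Jacobian determinant of (x, y) with respect to (u, v):

    ∂(x,y)/∂(u,v) = | 1  -3 | = (1)(-2) - (-3)(2) = 4.
                   | 2  -2 |

Its absolute value is |J| = 4 (the area scaling factor).

Substituting x = u - 3v, y = 2u - 2v into the integrand,

    24x^2 + 24y^2 → 120u^2 - 336u v + 312v^2,

so the integral becomes

    ∬_R (120u^2 - 336u v + 312v^2) · |J| du dv = ∫_0^3 ∫_0^2 (480u^2 - 1344u v + 1248v^2) dv du.

Inner (v): 960u^2 - 2688u + 3328.
Outer (u): 6528.

Therefore ∬_D (24x^2 + 24y^2) dx dy = 6528.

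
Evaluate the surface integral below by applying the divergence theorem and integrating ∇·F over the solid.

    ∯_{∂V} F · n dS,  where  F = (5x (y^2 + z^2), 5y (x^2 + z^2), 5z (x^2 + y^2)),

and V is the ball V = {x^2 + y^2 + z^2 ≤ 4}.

By the divergence theorem,

    ∯_{∂V} F · n dS = ∭_V (∇ · F) dV.

Compute the divergence:
    ∇ · F = ∂F_x/∂x + ∂F_y/∂y + ∂F_z/∂z = 5y^2 + 5z^2 + 5x^2 + 5z^2 + 5x^2 + 5y^2 = 10x^2 + 10y^2 + 10z^2.

In spherical coordinates, x = ρ sin(φ) cos(θ), y = ρ sin(φ) sin(θ), z = ρ cos(φ), dV = ρ^2 sin(φ) dρ dφ dθ, with 0 ≤ ρ ≤ 2, 0 ≤ φ ≤ π, 0 ≤ θ ≤ 2π.

The integrand, after substitution and multiplying by the volume element, becomes (10ρ^2) · ρ^2 sin(φ), so

    ∭_V (∇·F) dV = ∫_0^{2π} ∫_0^{π} ∫_0^{2} (10ρ^2) · ρ^2 sin(φ) dρ dφ dθ.

Inner (ρ from 0 to 2): 64sin(φ).
Middle (φ from 0 to π): 128.
Outer (θ from 0 to 2π): 256π.

Therefore ∯_{∂V} F · n dS = 256π.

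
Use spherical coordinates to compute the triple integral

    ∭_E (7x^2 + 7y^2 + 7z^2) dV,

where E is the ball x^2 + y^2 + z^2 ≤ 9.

In spherical coordinates, x = ρ sin(φ) cos(θ), y = ρ sin(φ) sin(θ), z = ρ cos(φ), and dV = ρ^2 sin(φ) dρ dφ dθ.

The integrand becomes 7ρ^2, so

    ∭_E (7x^2 + 7y^2 + 7z^2) dV = ∫_{0}^{2π} ∫_{0}^{π} ∫_{0}^{3} (7ρ^2) · ρ^2 sin(φ) dρ dφ dθ.

Inner (ρ): 1701sin(φ)/5.
Middle (φ): 3402/5.
Outer (θ): 6804π/5.

Therefore the triple integral equals 6804π/5.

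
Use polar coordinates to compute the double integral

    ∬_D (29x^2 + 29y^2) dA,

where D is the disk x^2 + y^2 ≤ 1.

The region D is 0 ≤ r ≤ 1, 0 ≤ θ ≤ 2π in polar coordinates, where x = r cos(θ), y = r sin(θ), and dA = r dr dθ.

Under the substitution, the integrand becomes 29r^2, so

    ∬_D (29x^2 + 29y^2) dA = ∫_{0}^{2π} ∫_{0}^{1} (29r^2) · r dr dθ.

Inner integral (in r): ∫_{0}^{1} (29r^2) · r dr = 29/4.

Outer integral (in θ): ∫_{0}^{2π} (29/4) dθ = 29π/2.

Therefore ∬_D (29x^2 + 29y^2) dA = 29π/2.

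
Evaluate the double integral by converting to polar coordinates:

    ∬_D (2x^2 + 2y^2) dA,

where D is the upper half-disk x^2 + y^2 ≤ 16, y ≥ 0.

The region D is 0 ≤ r ≤ 4, 0 ≤ θ ≤ π in polar coordinates, where x = r cos(θ), y = r sin(θ), and dA = r dr dθ.

Under the substitution, the integrand becomes 2r^2, so

    ∬_D (2x^2 + 2y^2) dA = ∫_{0}^{π} ∫_{0}^{4} (2r^2) · r dr dθ.

Inner integral (in r): ∫_{0}^{4} (2r^2) · r dr = 128.

Outer integral (in θ): ∫_{0}^{π} (128) dθ = 128π.

Therefore ∬_D (2x^2 + 2y^2) dA = 128π.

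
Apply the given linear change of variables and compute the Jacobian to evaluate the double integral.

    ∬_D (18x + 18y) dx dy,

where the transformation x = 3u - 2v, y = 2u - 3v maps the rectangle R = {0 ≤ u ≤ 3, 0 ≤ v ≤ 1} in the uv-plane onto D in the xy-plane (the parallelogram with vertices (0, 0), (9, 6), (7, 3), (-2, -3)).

Compute the Jacobian determinant of (x, y) with respect to (u, v):

    ∂(x,y)/∂(u,v) = | 3  -2 | = (3)(-3) - (-2)(2) = -5.
                   | 2  -3 |

Its absolute value is |J| = 5 (the area scaling factor).

Substituting x = 3u - 2v, y = 2u - 3v into the integrand,

    18x + 18y → 90u - 90v,

so the integral becomes

    ∬_R (90u - 90v) · |J| du dv = ∫_0^3 ∫_0^1 (450u - 450v) dv du.

Inner (v): 450u - 225.
Outer (u): 1350.

Therefore ∬_D (18x + 18y) dx dy = 1350.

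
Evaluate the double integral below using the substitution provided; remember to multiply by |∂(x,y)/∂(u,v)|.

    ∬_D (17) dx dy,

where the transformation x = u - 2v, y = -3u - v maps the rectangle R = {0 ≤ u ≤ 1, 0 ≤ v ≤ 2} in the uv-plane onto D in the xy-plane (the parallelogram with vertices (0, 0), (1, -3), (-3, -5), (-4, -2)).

Compute the Jacobian determinant of (x, y) with respect to (u, v):

    ∂(x,y)/∂(u,v) = | 1  -2 | = (1)(-1) - (-2)(-3) = -7.
                   | -3  -1 |

Its absolute value is |J| = 7 (the area scaling factor).

Substituting x = u - 2v, y = -3u - v into the integrand,

    17 → 17,

so the integral becomes

    ∬_R (17) · |J| du dv = ∫_0^1 ∫_0^2 (119) dv du.

Inner (v): 238.
Outer (u): 238.

Therefore ∬_D (17) dx dy = 238.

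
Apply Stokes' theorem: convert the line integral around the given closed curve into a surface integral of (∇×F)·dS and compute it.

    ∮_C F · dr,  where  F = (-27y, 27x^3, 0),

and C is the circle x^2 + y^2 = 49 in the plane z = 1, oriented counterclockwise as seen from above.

Let S be the flat disk x^2 + y^2 ≤ 49 in the plane z = 1, with upward unit normal n̂ = ẑ. By Stokes' theorem,

    ∮_C F · dr = ∬_S (∇ × F) · n̂ dS = ∬_D (curl F)_z dA,

where D is the disk x^2 + y^2 ≤ 49.

Compute the curl of F = (-27y, 27x^3, 0):
    (∇ × F)_x = ∂F_z/∂y - ∂F_y/∂z = 0,
    (∇ × F)_y = ∂F_x/∂z - ∂F_z/∂x = 0,
    (∇ × F)_z = ∂F_y/∂x - ∂F_x/∂y = 81x^2 + 27.

On z = 1, (curl F)_z = 81x^2 + 27.

Convert to polar (x = r cos θ, y = r sin θ, dA = r dr dθ); the integrand becomes 81r^2cos(θ)^2 + 27, so

    ∬_D (curl F)_z dA = ∫_0^{2π} ∫_0^{7} (81r^2cos(θ)^2 + 27) · r dr dθ.

Inner (r from 0 to 7): 194481cos(θ)^2/4 + 1323/2.
Outer (θ from 0 to 2π): 199773π/4.

Therefore ∮_C F · dr = 199773π/4.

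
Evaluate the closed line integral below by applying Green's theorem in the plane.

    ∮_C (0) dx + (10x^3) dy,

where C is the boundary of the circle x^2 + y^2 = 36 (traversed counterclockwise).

Green's theorem converts the closed line integral into a double integral over the enclosed region D:

    ∮_C P dx + Q dy = ∬_D (∂Q/∂x - ∂P/∂y) dA.

Here P = 0, Q = 10x^3, so

    ∂Q/∂x = 30x^2,    ∂P/∂y = 0,
    ∂Q/∂x - ∂P/∂y = 30x^2.

D is the region x^2 + y^2 ≤ 36. Evaluating the double integral:

In polar coordinates (x = r cos θ, y = r sin θ, dA = r dr dθ) the integrand becomes 30r^2cos(θ)^2, so

    ∬_D (30x^2) dA = ∫_0^{2π} ∫_0^{6} (30r^2cos(θ)^2) · r dr dθ.

Inner (r from 0 to 6): 9720cos(θ)^2.
Outer (θ from 0 to 2π): 9720π.

Therefore ∮_C P dx + Q dy = 9720π.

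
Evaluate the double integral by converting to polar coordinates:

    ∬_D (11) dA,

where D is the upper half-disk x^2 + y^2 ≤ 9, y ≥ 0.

The region D is 0 ≤ r ≤ 3, 0 ≤ θ ≤ π in polar coordinates, where x = r cos(θ), y = r sin(θ), and dA = r dr dθ.

Under the substitution, the integrand becomes 11, so

    ∬_D (11) dA = ∫_{0}^{π} ∫_{0}^{3} (11) · r dr dθ.

Inner integral (in r): ∫_{0}^{3} (11) · r dr = 99/2.

Outer integral (in θ): ∫_{0}^{π} (99/2) dθ = 99π/2.

Therefore ∬_D (11) dA = 99π/2.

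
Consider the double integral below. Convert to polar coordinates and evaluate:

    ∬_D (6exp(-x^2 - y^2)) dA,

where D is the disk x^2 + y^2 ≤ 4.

The region D is 0 ≤ r ≤ 2, 0 ≤ θ ≤ 2π in polar coordinates, where x = r cos(θ), y = r sin(θ), and dA = r dr dθ.

Under the substitution, the integrand becomes 6exp(-r^2), so

    ∬_D (6exp(-x^2 - y^2)) dA = ∫_{0}^{2π} ∫_{0}^{2} (6exp(-r^2)) · r dr dθ.

Inner integral (in r): ∫_{0}^{2} (6exp(-r^2)) · r dr = 3 - 3exp(-4).

Outer integral (in θ): ∫_{0}^{2π} (3 - 3exp(-4)) dθ = -6π exp(-4) + 6π.

Therefore ∬_D (6exp(-x^2 - y^2)) dA = -6π exp(-4) + 6π.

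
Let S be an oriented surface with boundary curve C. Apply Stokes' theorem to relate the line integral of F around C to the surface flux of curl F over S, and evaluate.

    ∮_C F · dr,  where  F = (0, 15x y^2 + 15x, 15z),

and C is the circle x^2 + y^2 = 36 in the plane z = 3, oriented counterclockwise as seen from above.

Let S be the flat disk x^2 + y^2 ≤ 36 in the plane z = 3, with upward unit normal n̂ = ẑ. By Stokes' theorem,

    ∮_C F · dr = ∬_S (∇ × F) · n̂ dS = ∬_D (curl F)_z dA,

where D is the disk x^2 + y^2 ≤ 36.

Compute the curl of F = (0, 15x y^2 + 15x, 15z):
    (∇ × F)_x = ∂F_z/∂y - ∂F_y/∂z = 0,
    (∇ × F)_y = ∂F_x/∂z - ∂F_z/∂x = 0,
    (∇ × F)_z = ∂F_y/∂x - ∂F_x/∂y = 15y^2 + 15.

On z = 3, (curl F)_z = 15y^2 + 15.

Convert to polar (x = r cos θ, y = r sin θ, dA = r dr dθ); the integrand becomes 15r^2sin(θ)^2 + 15, so

    ∬_D (curl F)_z dA = ∫_0^{2π} ∫_0^{6} (15r^2sin(θ)^2 + 15) · r dr dθ.

Inner (r from 0 to 6): 4860sin(θ)^2 + 270.
Outer (θ from 0 to 2π): 5400π.

Therefore ∮_C F · dr = 5400π.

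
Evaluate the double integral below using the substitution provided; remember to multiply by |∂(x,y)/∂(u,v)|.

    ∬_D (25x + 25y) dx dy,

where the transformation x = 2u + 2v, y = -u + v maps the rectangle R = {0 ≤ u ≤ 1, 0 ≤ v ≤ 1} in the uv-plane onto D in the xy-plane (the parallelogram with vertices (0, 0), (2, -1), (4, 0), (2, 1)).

Compute the Jacobian determinant of (x, y) with respect to (u, v):

    ∂(x,y)/∂(u,v) = | 2  2 | = (2)(1) - (2)(-1) = 4.
                   | -1  1 |

Its absolute value is |J| = 4 (the area scaling factor).

Substituting x = 2u + 2v, y = -u + v into the integrand,

    25x + 25y → 25u + 75v,

so the integral becomes

    ∬_R (25u + 75v) · |J| du dv = ∫_0^1 ∫_0^1 (100u + 300v) dv du.

Inner (v): 100u + 150.
Outer (u): 200.

Therefore ∬_D (25x + 25y) dx dy = 200.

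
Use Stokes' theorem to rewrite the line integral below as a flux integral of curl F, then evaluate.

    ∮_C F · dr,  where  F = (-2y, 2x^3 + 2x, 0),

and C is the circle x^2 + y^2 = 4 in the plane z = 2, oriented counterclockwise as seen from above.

Let S be the flat disk x^2 + y^2 ≤ 4 in the plane z = 2, with upward unit normal n̂ = ẑ. By Stokes' theorem,

    ∮_C F · dr = ∬_S (∇ × F) · n̂ dS = ∬_D (curl F)_z dA,

where D is the disk x^2 + y^2 ≤ 4.

Compute the curl of F = (-2y, 2x^3 + 2x, 0):
    (∇ × F)_x = ∂F_z/∂y - ∂F_y/∂z = 0,
    (∇ × F)_y = ∂F_x/∂z - ∂F_z/∂x = 0,
    (∇ × F)_z = ∂F_y/∂x - ∂F_x/∂y = 6x^2 + 4.

On z = 2, (curl F)_z = 6x^2 + 4.

Convert to polar (x = r cos θ, y = r sin θ, dA = r dr dθ); the integrand becomes 6r^2cos(θ)^2 + 4, so

    ∬_D (curl F)_z dA = ∫_0^{2π} ∫_0^{2} (6r^2cos(θ)^2 + 4) · r dr dθ.

Inner (r from 0 to 2): 24cos(θ)^2 + 8.
Outer (θ from 0 to 2π): 40π.

Therefore ∮_C F · dr = 40π.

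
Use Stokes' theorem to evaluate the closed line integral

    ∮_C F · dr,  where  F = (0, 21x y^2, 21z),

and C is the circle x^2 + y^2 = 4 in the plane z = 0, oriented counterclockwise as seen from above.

Let S be the flat disk x^2 + y^2 ≤ 4 in the plane z = 0, with upward unit normal n̂ = ẑ. By Stokes' theorem,

    ∮_C F · dr = ∬_S (∇ × F) · n̂ dS = ∬_D (curl F)_z dA,

where D is the disk x^2 + y^2 ≤ 4.

Compute the curl of F = (0, 21x y^2, 21z):
    (∇ × F)_x = ∂F_z/∂y - ∂F_y/∂z = 0,
    (∇ × F)_y = ∂F_x/∂z - ∂F_z/∂x = 0,
    (∇ × F)_z = ∂F_y/∂x - ∂F_x/∂y = 21y^2.

On z = 0, (curl F)_z = 21y^2.

Convert to polar (x = r cos θ, y = r sin θ, dA = r dr dθ); the integrand becomes 21r^2sin(θ)^2, so

    ∬_D (curl F)_z dA = ∫_0^{2π} ∫_0^{2} (21r^2sin(θ)^2) · r dr dθ.

Inner (r from 0 to 2): 84sin(θ)^2.
Outer (θ from 0 to 2π): 84π.

Therefore ∮_C F · dr = 84π.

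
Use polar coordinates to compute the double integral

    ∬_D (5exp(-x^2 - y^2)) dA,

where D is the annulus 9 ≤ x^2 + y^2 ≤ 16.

The region D is 3 ≤ r ≤ 4, 0 ≤ θ ≤ 2π in polar coordinates, where x = r cos(θ), y = r sin(θ), and dA = r dr dθ.

Under the substitution, the integrand becomes 5exp(-r^2), so

    ∬_D (5exp(-x^2 - y^2)) dA = ∫_{0}^{2π} ∫_{3}^{4} (5exp(-r^2)) · r dr dθ.

Inner integral (in r): ∫_{3}^{4} (5exp(-r^2)) · r dr = -(5 - 5exp(7))exp(-16)/2.

Outer integral (in θ): ∫_{0}^{2π} (-(5 - 5exp(7))exp(-16)/2) dθ = -5π (1 - exp(7))exp(-16).

Therefore ∬_D (5exp(-x^2 - y^2)) dA = -5π (1 - exp(7))exp(-16).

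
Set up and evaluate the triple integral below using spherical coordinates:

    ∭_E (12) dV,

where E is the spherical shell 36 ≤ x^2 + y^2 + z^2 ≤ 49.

In spherical coordinates, x = ρ sin(φ) cos(θ), y = ρ sin(φ) sin(θ), z = ρ cos(φ), and dV = ρ^2 sin(φ) dρ dφ dθ.

The integrand becomes 12, so

    ∭_E (12) dV = ∫_{0}^{2π} ∫_{0}^{π} ∫_{6}^{7} (12) · ρ^2 sin(φ) dρ dφ dθ.

Inner (ρ): 508sin(φ).
Middle (φ): 1016.
Outer (θ): 2032π.

Therefore the triple integral equals 2032π.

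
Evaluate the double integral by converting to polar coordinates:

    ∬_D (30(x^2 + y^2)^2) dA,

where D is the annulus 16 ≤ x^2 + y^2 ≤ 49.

The region D is 4 ≤ r ≤ 7, 0 ≤ θ ≤ 2π in polar coordinates, where x = r cos(θ), y = r sin(θ), and dA = r dr dθ.

Under the substitution, the integrand becomes 30r^4, so

    ∬_D (30(x^2 + y^2)^2) dA = ∫_{0}^{2π} ∫_{4}^{7} (30r^4) · r dr dθ.

Inner integral (in r): ∫_{4}^{7} (30r^4) · r dr = 567765.

Outer integral (in θ): ∫_{0}^{2π} (567765) dθ = 1135530π.

Therefore ∬_D (30(x^2 + y^2)^2) dA = 1135530π.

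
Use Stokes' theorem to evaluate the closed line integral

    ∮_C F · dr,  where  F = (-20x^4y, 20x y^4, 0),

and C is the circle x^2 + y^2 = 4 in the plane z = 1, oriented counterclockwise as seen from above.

Let S be the flat disk x^2 + y^2 ≤ 4 in the plane z = 1, with upward unit normal n̂ = ẑ. By Stokes' theorem,

    ∮_C F · dr = ∬_S (∇ × F) · n̂ dS = ∬_D (curl F)_z dA,

where D is the disk x^2 + y^2 ≤ 4.

Compute the curl of F = (-20x^4y, 20x y^4, 0):
    (∇ × F)_x = ∂F_z/∂y - ∂F_y/∂z = 0,
    (∇ × F)_y = ∂F_x/∂z - ∂F_z/∂x = 0,
    (∇ × F)_z = ∂F_y/∂x - ∂F_x/∂y = 20x^4 + 20y^4.

On z = 1, (curl F)_z = 20x^4 + 20y^4.

Convert to polar (x = r cos θ, y = r sin θ, dA = r dr dθ); the integrand becomes 20r^4(sin(θ)^4 + cos(θ)^4), so

    ∬_D (curl F)_z dA = ∫_0^{2π} ∫_0^{2} (20r^4(sin(θ)^4 + cos(θ)^4)) · r dr dθ.

Inner (r from 0 to 2): 640sin(θ)^4/3 + 640cos(θ)^4/3.
Outer (θ from 0 to 2π): 320π.

Therefore ∮_C F · dr = 320π.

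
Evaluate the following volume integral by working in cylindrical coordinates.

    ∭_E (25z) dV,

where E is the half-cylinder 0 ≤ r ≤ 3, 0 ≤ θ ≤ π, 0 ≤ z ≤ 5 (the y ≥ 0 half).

In cylindrical coordinates, x = r cos(θ), y = r sin(θ), z = z, and dV = r dr dθ dz.

The integrand becomes 25z, so

    ∭_E (25z) dV = ∫_{0}^{π} ∫_{0}^{3} ∫_{0}^{5} (25z) · r dz dr dθ.

Inner (z): 625r/2.
Middle (r from 0 to 3): 5625/4.
Outer (θ): 5625π/4.

Therefore the triple integral equals 5625π/4.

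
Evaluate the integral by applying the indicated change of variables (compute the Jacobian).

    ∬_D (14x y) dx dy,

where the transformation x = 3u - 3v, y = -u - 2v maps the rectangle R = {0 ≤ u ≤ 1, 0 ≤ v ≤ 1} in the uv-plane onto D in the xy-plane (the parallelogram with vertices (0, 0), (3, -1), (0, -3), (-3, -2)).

Compute the Jacobian determinant of (x, y) with respect to (u, v):

    ∂(x,y)/∂(u,v) = | 3  -3 | = (3)(-2) - (-3)(-1) = -9.
                   | -1  -2 |

Its absolute value is |J| = 9 (the area scaling factor).

Substituting x = 3u - 3v, y = -u - 2v into the integrand,

    14x y → -42u^2 - 42u v + 84v^2,

so the integral becomes

    ∬_R (-42u^2 - 42u v + 84v^2) · |J| du dv = ∫_0^1 ∫_0^1 (-378u^2 - 378u v + 756v^2) dv du.

Inner (v): -378u^2 - 189u + 252.
Outer (u): 63/2.

Therefore ∬_D (14x y) dx dy = 63/2.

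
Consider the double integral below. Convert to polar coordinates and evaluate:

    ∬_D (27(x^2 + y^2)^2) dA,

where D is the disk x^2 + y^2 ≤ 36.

The region D is 0 ≤ r ≤ 6, 0 ≤ θ ≤ 2π in polar coordinates, where x = r cos(θ), y = r sin(θ), and dA = r dr dθ.

Under the substitution, the integrand becomes 27r^4, so

    ∬_D (27(x^2 + y^2)^2) dA = ∫_{0}^{2π} ∫_{0}^{6} (27r^4) · r dr dθ.

Inner integral (in r): ∫_{0}^{6} (27r^4) · r dr = 209952.

Outer integral (in θ): ∫_{0}^{2π} (209952) dθ = 419904π.

Therefore ∬_D (27(x^2 + y^2)^2) dA = 419904π.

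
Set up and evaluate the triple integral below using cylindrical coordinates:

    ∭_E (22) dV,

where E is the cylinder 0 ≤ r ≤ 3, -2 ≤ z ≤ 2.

In cylindrical coordinates, x = r cos(θ), y = r sin(θ), z = z, and dV = r dr dθ dz.

The integrand becomes 22, so

    ∭_E (22) dV = ∫_{0}^{2π} ∫_{0}^{3} ∫_{-2}^{2} (22) · r dz dr dθ.

Inner (z): 88r.
Middle (r from 0 to 3): 396.
Outer (θ): 792π.

Therefore the triple integral equals 792π.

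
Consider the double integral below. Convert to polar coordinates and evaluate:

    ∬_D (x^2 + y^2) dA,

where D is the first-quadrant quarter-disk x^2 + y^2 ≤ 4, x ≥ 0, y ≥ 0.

The region D is 0 ≤ r ≤ 2, 0 ≤ θ ≤ π/2 in polar coordinates, where x = r cos(θ), y = r sin(θ), and dA = r dr dθ.

Under the substitution, the integrand becomes r^2, so

    ∬_D (x^2 + y^2) dA = ∫_{0}^{π/2} ∫_{0}^{2} (r^2) · r dr dθ.

Inner integral (in r): ∫_{0}^{2} (r^2) · r dr = 4.

Outer integral (in θ): ∫_{0}^{π/2} (4) dθ = 2π.

Therefore ∬_D (x^2 + y^2) dA = 2π.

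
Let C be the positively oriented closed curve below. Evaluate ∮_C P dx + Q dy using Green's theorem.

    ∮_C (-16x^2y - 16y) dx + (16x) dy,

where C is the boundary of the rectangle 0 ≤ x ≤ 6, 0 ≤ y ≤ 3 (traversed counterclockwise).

Green's theorem converts the closed line integral into a double integral over the enclosed region D:

    ∮_C P dx + Q dy = ∬_D (∂Q/∂x - ∂P/∂y) dA.

Here P = -16x^2y - 16y, Q = 16x, so

    ∂Q/∂x = 16,    ∂P/∂y = -16x^2 - 16,
    ∂Q/∂x - ∂P/∂y = 16x^2 + 32.

D is the region 0 ≤ x ≤ 6, 0 ≤ y ≤ 3. Evaluating the double integral:

    ∬_D (16x^2 + 32) dA = ∫_0^{6} ∫_0^{3} (16x^2 + 32) dy dx.

Inner (y from 0 to 3): 48x^2 + 96.
Outer (x from 0 to 6): 4032.

Therefore ∮_C P dx + Q dy = 4032.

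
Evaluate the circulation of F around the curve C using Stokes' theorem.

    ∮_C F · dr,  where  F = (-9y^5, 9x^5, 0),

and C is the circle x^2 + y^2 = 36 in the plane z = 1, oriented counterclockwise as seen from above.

Let S be the flat disk x^2 + y^2 ≤ 36 in the plane z = 1, with upward unit normal n̂ = ẑ. By Stokes' theorem,

    ∮_C F · dr = ∬_S (∇ × F) · n̂ dS = ∬_D (curl F)_z dA,

where D is the disk x^2 + y^2 ≤ 36.

Compute the curl of F = (-9y^5, 9x^5, 0):
    (∇ × F)_x = ∂F_z/∂y - ∂F_y/∂z = 0,
    (∇ × F)_y = ∂F_x/∂z - ∂F_z/∂x = 0,
    (∇ × F)_z = ∂F_y/∂x - ∂F_x/∂y = 45x^4 + 45y^4.

On z = 1, (curl F)_z = 45x^4 + 45y^4.

Convert to polar (x = r cos θ, y = r sin θ, dA = r dr dθ); the integrand becomes 45r^4(sin(θ)^4 + cos(θ)^4), so

    ∬_D (curl F)_z dA = ∫_0^{2π} ∫_0^{6} (45r^4(sin(θ)^4 + cos(θ)^4)) · r dr dθ.

Inner (r from 0 to 6): 349920sin(θ)^4 + 349920cos(θ)^4.
Outer (θ from 0 to 2π): 524880π.

Therefore ∮_C F · dr = 524880π.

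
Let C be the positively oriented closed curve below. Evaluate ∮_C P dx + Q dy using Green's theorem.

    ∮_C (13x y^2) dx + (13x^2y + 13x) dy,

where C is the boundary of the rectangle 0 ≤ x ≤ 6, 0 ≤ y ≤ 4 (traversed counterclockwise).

Green's theorem converts the closed line integral into a double integral over the enclosed region D:

    ∮_C P dx + Q dy = ∬_D (∂Q/∂x - ∂P/∂y) dA.

Here P = 13x y^2, Q = 13x^2y + 13x, so

    ∂Q/∂x = 26x y + 13,    ∂P/∂y = 26x y,
    ∂Q/∂x - ∂P/∂y = 13.

D is the region 0 ≤ x ≤ 6, 0 ≤ y ≤ 4. Evaluating the double integral:

    ∬_D (13) dA = ∫_0^{6} ∫_0^{4} (13) dy dx.

Inner (y from 0 to 4): 52.
Outer (x from 0 to 6): 312.

Therefore ∮_C P dx + Q dy = 312.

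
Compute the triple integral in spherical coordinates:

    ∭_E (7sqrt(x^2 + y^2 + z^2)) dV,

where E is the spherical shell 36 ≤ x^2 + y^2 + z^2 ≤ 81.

In spherical coordinates, x = ρ sin(φ) cos(θ), y = ρ sin(φ) sin(θ), z = ρ cos(φ), and dV = ρ^2 sin(φ) dρ dφ dθ.

The integrand becomes 7ρ, so

    ∭_E (7sqrt(x^2 + y^2 + z^2)) dV = ∫_{0}^{2π} ∫_{0}^{π} ∫_{6}^{9} (7ρ) · ρ^2 sin(φ) dρ dφ dθ.

Inner (ρ): 36855sin(φ)/4.
Middle (φ): 36855/2.
Outer (θ): 36855π.

Therefore the triple integral equals 36855π.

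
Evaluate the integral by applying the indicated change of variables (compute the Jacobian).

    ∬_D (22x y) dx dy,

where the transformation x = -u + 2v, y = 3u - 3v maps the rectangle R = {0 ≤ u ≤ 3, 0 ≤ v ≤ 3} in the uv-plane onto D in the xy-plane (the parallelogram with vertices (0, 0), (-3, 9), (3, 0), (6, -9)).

Compute the Jacobian determinant of (x, y) with respect to (u, v):

    ∂(x,y)/∂(u,v) = | -1  2 | = (-1)(-3) - (2)(3) = -3.
                   | 3  -3 |

Its absolute value is |J| = 3 (the area scaling factor).

Substituting x = -u + 2v, y = 3u - 3v into the integrand,

    22x y → -66u^2 + 198u v - 132v^2,

so the integral becomes

    ∬_R (-66u^2 + 198u v - 132v^2) · |J| du dv = ∫_0^3 ∫_0^3 (-198u^2 + 594u v - 396v^2) dv du.

Inner (v): -594u^2 + 2673u - 3564.
Outer (u): -8019/2.

Therefore ∬_D (22x y) dx dy = -8019/2.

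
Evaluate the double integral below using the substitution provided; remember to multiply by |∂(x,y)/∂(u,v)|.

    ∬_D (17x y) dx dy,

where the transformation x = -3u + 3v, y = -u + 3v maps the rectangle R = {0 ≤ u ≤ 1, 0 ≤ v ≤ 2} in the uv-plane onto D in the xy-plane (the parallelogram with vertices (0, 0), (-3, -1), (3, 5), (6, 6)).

Compute the Jacobian determinant of (x, y) with respect to (u, v):

    ∂(x,y)/∂(u,v) = | -3  3 | = (-3)(3) - (3)(-1) = -6.
                   | -1  3 |

Its absolute value is |J| = 6 (the area scaling factor).

Substituting x = -3u + 3v, y = -u + 3v into the integrand,

    17x y → 51u^2 - 204u v + 153v^2,

so the integral becomes

    ∬_R (51u^2 - 204u v + 153v^2) · |J| du dv = ∫_0^1 ∫_0^2 (306u^2 - 1224u v + 918v^2) dv du.

Inner (v): 612u^2 - 2448u + 2448.
Outer (u): 1428.

Therefore ∬_D (17x y) dx dy = 1428.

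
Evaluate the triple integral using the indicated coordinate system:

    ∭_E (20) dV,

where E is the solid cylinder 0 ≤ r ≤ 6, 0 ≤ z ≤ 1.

In cylindrical coordinates, x = r cos(θ), y = r sin(θ), z = z, and dV = r dr dθ dz.

The integrand becomes 20, so

    ∭_E (20) dV = ∫_{0}^{2π} ∫_{0}^{6} ∫_{0}^{1} (20) · r dz dr dθ.

Inner (z): 20r.
Middle (r from 0 to 6): 360.
Outer (θ): 720π.

Therefore the triple integral equals 720π.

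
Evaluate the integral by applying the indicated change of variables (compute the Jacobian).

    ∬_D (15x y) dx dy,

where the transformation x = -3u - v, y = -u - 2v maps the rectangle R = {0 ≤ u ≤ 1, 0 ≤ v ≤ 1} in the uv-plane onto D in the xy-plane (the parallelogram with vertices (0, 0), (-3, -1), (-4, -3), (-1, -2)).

Compute the Jacobian determinant of (x, y) with respect to (u, v):

    ∂(x,y)/∂(u,v) = | -3  -1 | = (-3)(-2) - (-1)(-1) = 5.
                   | -1  -2 |

Its absolute value is |J| = 5 (the area scaling factor).

Substituting x = -3u - v, y = -u - 2v into the integrand,

    15x y → 45u^2 + 105u v + 30v^2,

so the integral becomes

    ∬_R (45u^2 + 105u v + 30v^2) · |J| du dv = ∫_0^1 ∫_0^1 (225u^2 + 525u v + 150v^2) dv du.

Inner (v): 225u^2 + 525u/2 + 50.
Outer (u): 1025/4.

Therefore ∬_D (15x y) dx dy = 1025/4.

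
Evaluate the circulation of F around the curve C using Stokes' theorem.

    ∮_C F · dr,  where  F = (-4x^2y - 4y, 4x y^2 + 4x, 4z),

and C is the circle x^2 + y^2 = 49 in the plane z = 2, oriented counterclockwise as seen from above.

Let S be the flat disk x^2 + y^2 ≤ 49 in the plane z = 2, with upward unit normal n̂ = ẑ. By Stokes' theorem,

    ∮_C F · dr = ∬_S (∇ × F) · n̂ dS = ∬_D (curl F)_z dA,

where D is the disk x^2 + y^2 ≤ 49.

Compute the curl of F = (-4x^2y - 4y, 4x y^2 + 4x, 4z):
    (∇ × F)_x = ∂F_z/∂y - ∂F_y/∂z = 0,
    (∇ × F)_y = ∂F_x/∂z - ∂F_z/∂x = 0,
    (∇ × F)_z = ∂F_y/∂x - ∂F_x/∂y = 4x^2 + 4y^2 + 8.

On z = 2, (curl F)_z = 4x^2 + 4y^2 + 8.

Convert to polar (x = r cos θ, y = r sin θ, dA = r dr dθ); the integrand becomes 4r^2 + 8, so

    ∬_D (curl F)_z dA = ∫_0^{2π} ∫_0^{7} (4r^2 + 8) · r dr dθ.

Inner (r from 0 to 7): 2597.
Outer (θ from 0 to 2π): 5194π.

Therefore ∮_C F · dr = 5194π.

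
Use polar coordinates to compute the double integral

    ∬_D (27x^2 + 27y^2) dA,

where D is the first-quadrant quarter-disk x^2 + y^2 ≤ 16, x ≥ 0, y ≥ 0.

The region D is 0 ≤ r ≤ 4, 0 ≤ θ ≤ π/2 in polar coordinates, where x = r cos(θ), y = r sin(θ), and dA = r dr dθ.

Under the substitution, the integrand becomes 27r^2, so

    ∬_D (27x^2 + 27y^2) dA = ∫_{0}^{π/2} ∫_{0}^{4} (27r^2) · r dr dθ.

Inner integral (in r): ∫_{0}^{4} (27r^2) · r dr = 1728.

Outer integral (in θ): ∫_{0}^{π/2} (1728) dθ = 864π.

Therefore ∬_D (27x^2 + 27y^2) dA = 864π.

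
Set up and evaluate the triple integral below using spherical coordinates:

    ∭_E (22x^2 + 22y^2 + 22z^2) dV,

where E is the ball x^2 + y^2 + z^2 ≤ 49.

In spherical coordinates, x = ρ sin(φ) cos(θ), y = ρ sin(φ) sin(θ), z = ρ cos(φ), and dV = ρ^2 sin(φ) dρ dφ dθ.

The integrand becomes 22ρ^2, so

    ∭_E (22x^2 + 22y^2 + 22z^2) dV = ∫_{0}^{2π} ∫_{0}^{π} ∫_{0}^{7} (22ρ^2) · ρ^2 sin(φ) dρ dφ dθ.

Inner (ρ): 369754sin(φ)/5.
Middle (φ): 739508/5.
Outer (θ): 1479016π/5.

Therefore the triple integral equals 1479016π/5.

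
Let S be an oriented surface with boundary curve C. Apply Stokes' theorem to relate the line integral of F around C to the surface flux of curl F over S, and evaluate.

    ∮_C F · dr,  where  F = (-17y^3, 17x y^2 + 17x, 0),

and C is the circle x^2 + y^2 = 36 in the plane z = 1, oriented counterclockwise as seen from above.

Let S be the flat disk x^2 + y^2 ≤ 36 in the plane z = 1, with upward unit normal n̂ = ẑ. By Stokes' theorem,

    ∮_C F · dr = ∬_S (∇ × F) · n̂ dS = ∬_D (curl F)_z dA,

where D is the disk x^2 + y^2 ≤ 36.

Compute the curl of F = (-17y^3, 17x y^2 + 17x, 0):
    (∇ × F)_x = ∂F_z/∂y - ∂F_y/∂z = 0,
    (∇ × F)_y = ∂F_x/∂z - ∂F_z/∂x = 0,
    (∇ × F)_z = ∂F_y/∂x - ∂F_x/∂y = 68y^2 + 17.

On z = 1, (curl F)_z = 68y^2 + 17.

Convert to polar (x = r cos θ, y = r sin θ, dA = r dr dθ); the integrand becomes 68r^2sin(θ)^2 + 17, so

    ∬_D (curl F)_z dA = ∫_0^{2π} ∫_0^{6} (68r^2sin(θ)^2 + 17) · r dr dθ.

Inner (r from 0 to 6): 22032sin(θ)^2 + 306.
Outer (θ from 0 to 2π): 22644π.

Therefore ∮_C F · dr = 22644π.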